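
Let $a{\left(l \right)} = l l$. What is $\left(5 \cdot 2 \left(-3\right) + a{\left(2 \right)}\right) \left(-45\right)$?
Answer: $1170$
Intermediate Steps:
$a{\left(l \right)} = l^{2}$
$\left(5 \cdot 2 \left(-3\right) + a{\left(2 \right)}\right) \left(-45\right) = \left(5 \cdot 2 \left(-3\right) + 2^{2}\right) \left(-45\right) = \left(10 \left(-3\right) + 4\right) \left(-45\right) = \left(-30 + 4\right) \left(-45\right) = \left(-26\right) \left(-45\right) = 1170$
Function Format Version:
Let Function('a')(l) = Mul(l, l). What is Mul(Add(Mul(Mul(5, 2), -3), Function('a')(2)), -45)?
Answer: 1170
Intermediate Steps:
Function('a')(l) = Pow(l, 2)
Mul(Add(Mul(Mul(5, 2), -3), Function('a')(2)), -45) = Mul(Add(Mul(Mul(5, 2), -3), Pow(2, 2)), -45) = Mul(Add(Mul(10, -3), 4), -45) = Mul(Add(-30, 4), -45) = Mul(-26, -45) = 1170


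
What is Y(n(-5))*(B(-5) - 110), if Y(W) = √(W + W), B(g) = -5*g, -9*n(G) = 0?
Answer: 0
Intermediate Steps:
n(G) = 0 (n(G) = -⅑*0 = 0)
Y(W) = √2*√W (Y(W) = √(2*W) = √2*√W)
Y(n(-5))*(B(-5) - 110) = (√2*√0)*(-5*(-5) - 110) = (√2*0)*(25 - 110) = 0*(-85) = 0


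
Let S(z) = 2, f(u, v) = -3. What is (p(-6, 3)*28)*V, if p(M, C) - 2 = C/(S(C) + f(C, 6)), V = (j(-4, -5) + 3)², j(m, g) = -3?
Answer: 0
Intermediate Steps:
V = 0 (V = (-3 + 3)² = 0² = 0)
p(M, C) = 2 - C (p(M, C) = 2 + C/(2 - 3) = 2 + C/(-1) = 2 - C)
(p(-6, 3)*28)*V = ((2 - 1*3)*28)*0 = ((2 - 3)*28)*0 = -1*28*0 = -28*0 = 0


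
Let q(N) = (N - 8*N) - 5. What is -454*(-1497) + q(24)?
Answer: 679465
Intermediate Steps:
q(N) = -5 - 7*N (q(N) = -7*N - 5 = -5 - 7*N)
-454*(-1497) + q(24) = -454*(-1497) + (-5 - 7*24) = 679638 + (-5 - 168) = 679638 - 173 = 679465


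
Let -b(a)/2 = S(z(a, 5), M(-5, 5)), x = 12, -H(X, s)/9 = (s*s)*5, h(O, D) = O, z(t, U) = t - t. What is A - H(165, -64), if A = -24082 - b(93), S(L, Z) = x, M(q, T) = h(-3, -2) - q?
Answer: 160262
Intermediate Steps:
z(t, U) = 0
M(q, T) = -3 - q
H(X, s) = -45*s**2 (H(X, s) = -9*s*s*5 = -9*s**2*5 = -45*s**2)
S(L, Z) = 12
b(a) = -24 (b(a) = -2*12 = -24)
A = -24058 (A = -24082 - 1*(-24) = -24082 + 24 = -24058)
A - H(165, -64) = -24058 - (-45)*(-64)**2 = -24058 - (-45)*4096 = -24058 - 1*(-184320) = -24058 + 184320 = 160262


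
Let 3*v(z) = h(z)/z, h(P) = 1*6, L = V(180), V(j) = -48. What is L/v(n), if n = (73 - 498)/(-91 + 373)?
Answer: 1700/47 ≈ 36.170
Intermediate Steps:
L = -48
h(P) = 6
n = -425/282 ≈ -1.5071
v(z) = 2/z (v(z) = (6/z)/3 = 2/z)
L/v(n) = -48/(2/(-425/282)) = -48/(2*(-282/425)) = -48/(-564/425) = -48*(-425/564) = 1700/47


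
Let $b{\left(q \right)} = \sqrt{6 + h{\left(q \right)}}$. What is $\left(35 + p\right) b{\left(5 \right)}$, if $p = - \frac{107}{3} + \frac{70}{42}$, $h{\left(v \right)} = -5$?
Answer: $1$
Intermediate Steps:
$b{\left(q \right)} = 1$ ($b{\left(q \right)} = \sqrt{6 - 5} = \sqrt{1} = 1$)
$p = -34$ ($p = \left(-107\right) \frac{1}{3} + 70 \cdot \frac{1}{42} = - \frac{107}{3} + \frac{5}{3} = -34$)
$\left(35 + p\right) b{\left(5 \right)} = \left(35 - 34\right) 1 = 1 \cdot 1 = 1$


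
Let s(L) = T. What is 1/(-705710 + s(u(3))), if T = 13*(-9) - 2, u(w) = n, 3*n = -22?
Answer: -1/705829 ≈ -1.4168e-6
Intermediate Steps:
n = -22/3 (n = (1/3)*(-22) = -22/3 ≈ -7.3333)
u(w) = -22/3
T = -119 (T = -117 - 2 = -119)
s(L) = -119
1/(-705710 + s(u(3))) = 1/(-705710 - 119) = 1/(-705829) = -1/705829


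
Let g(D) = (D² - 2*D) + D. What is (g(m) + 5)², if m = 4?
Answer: 289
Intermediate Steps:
g(D) = D² - D
(g(m) + 5)² = (4*(-1 + 4) + 5)² = (4*3 + 5)² = (12 + 5)² = 17² = 289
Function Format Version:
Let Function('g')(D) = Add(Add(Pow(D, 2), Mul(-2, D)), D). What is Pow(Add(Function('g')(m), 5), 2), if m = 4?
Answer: 289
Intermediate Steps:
Function('g')(D) = Add(Pow(D, 2), Mul(-1, D))
Pow(Add(Function('g')(m), 5), 2) = Pow(Add(Mul(4, Add(-1, 4)), 5), 2) = Pow(Add(Mul(4, 3), 5), 2) = Pow(Add(12, 5), 2) = Pow(17, 2) = 289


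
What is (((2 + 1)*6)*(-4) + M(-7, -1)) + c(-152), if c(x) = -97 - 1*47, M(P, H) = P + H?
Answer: -224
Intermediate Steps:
M(P, H) = H + P
c(x) = -144 (c(x) = -97 - 47 = -144)
(((2 + 1)*6)*(-4) + M(-7, -1)) + c(-152) = (((2 + 1)*6)*(-4) + (-1 - 7)) - 144 = ((3*6)*(-4) - 8) - 144 = (18*(-4) - 8) - 144 = (-72 - 8) - 144 = -80 - 144 = -224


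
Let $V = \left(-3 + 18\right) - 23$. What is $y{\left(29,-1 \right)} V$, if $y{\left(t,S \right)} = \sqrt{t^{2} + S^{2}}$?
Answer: $- 8 \sqrt{842} \approx -232.14$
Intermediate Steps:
$V = -8$ ($V = 15 - 23 = -8$)
$y{\left(t,S \right)} = \sqrt{S^{2} + t^{2}}$
$y{\left(29,-1 \right)} V = \sqrt{\left(-1\right)^{2} + 29^{2}} \left(-8\right) = \sqrt{1 + 841} \left(-8\right) = \sqrt{842} \left(-8\right) = - 8 \sqrt{842}$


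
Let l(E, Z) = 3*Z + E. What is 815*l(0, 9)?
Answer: 22005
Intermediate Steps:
l(E, Z) = E + 3*Z
815*l(0, 9) = 815*(0 + 3*9) = 815*(0 + 27) = 815*27 = 22005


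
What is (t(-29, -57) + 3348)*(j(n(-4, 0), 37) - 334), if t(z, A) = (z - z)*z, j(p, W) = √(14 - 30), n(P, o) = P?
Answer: -1118232 + 13392*I ≈ -1.1182e+6 + 13392.0*I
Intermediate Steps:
j(p, W) = 4*I (j(p, W) = √(-16) = 4*I)
t(z, A) = 0 (t(z, A) = 0*z = 0)
(t(-29, -57) + 3348)*(j(n(-4, 0), 37) - 334) = (0 + 3348)*(4*I - 334) = 3348*(-334 + 4*I) = -1118232 + 13392*I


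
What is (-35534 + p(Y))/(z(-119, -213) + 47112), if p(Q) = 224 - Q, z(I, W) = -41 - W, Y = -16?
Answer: -17647/23642 ≈ -0.74643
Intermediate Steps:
(-35534 + p(Y))/(z(-119, -213) + 47112) = (-35534 + (224 - 1*(-16)))/((-41 - 1*(-213)) + 47112) = (-35534 + (224 + 16))/((-41 + 213) + 47112) = (-35534 + 240)/(172 + 47112) = -35294/47284 = -35294*1/47284 = -17647/23642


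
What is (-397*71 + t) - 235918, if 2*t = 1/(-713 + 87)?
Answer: -330659461/1252 ≈ -2.6411e+5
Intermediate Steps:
t = -1/1252 (t = 1/(2*(-713 + 87)) = (1/2)/(-626) = (1/2)*(-1/626) = -1/1252 ≈ -0.00079872)
(-397*71 + t) - 235918 = (-397*71 - 1/1252) - 235918 = (-28187 - 1/1252) - 235918 = -35290125/1252 - 235918 = -330659461/1252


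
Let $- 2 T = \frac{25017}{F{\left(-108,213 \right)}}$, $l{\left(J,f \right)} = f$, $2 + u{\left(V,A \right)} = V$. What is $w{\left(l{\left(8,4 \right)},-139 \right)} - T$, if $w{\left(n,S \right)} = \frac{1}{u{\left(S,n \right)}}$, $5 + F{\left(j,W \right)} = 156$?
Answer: $\frac{3527095}{42582} \approx 82.831$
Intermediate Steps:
$u{\left(V,A \right)} = -2 + V$
$F{\left(j,W \right)} = 151$ ($F{\left(j,W \right)} = -5 + 156 = 151$)
$T = - \frac{25017}{302}$ ($T = - \frac{25017 \cdot \frac{1}{151}}{2} = \left(- \frac{1}{2}\right) \frac{25017}{151} = - \frac{25017}{302} \approx -82.838$)
$w{\left(n,S \right)} = \frac{1}{-2 + S}$
$w{\left(l{\left(8,4 \right)},-139 \right)} - T = \frac{1}{-2 - 139} - - \frac{25017}{302} = \frac{1}{-141} + \frac{25017}{302} = - \frac{1}{141} + \frac{25017}{302} = \frac{3527095}{42582}$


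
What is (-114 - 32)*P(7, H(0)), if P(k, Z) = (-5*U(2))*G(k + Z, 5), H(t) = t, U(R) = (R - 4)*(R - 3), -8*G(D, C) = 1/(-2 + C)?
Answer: -365/6 ≈ -60.833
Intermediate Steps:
G(D, C) = -1/(8*(-2 + C))
U(R) = (-4 + R)*(-3 + R)
P(k, Z) = 5/12 (P(k, Z) = (-5*(12 + 2**2 - 7*2))*(-1/(-16 + 8*5)) = (-5*(12 + 4 - 14))*(-1/(-16 + 40)) = (-5*2)*(-1/24) = -(-10)/24 = -10*(-1/24) = 5/12)
(-114 - 32)*P(7, H(0)) = (-114 - 32)*(5/12) = -146*5/12 = -365/6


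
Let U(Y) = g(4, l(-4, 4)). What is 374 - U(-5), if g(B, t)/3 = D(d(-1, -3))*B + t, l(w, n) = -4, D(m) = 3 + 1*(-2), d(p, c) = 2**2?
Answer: 374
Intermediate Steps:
d(p, c) = 4
D(m) = 1 (D(m) = 3 - 2 = 1)
g(B, t) = 3*B + 3*t (g(B, t) = 3*(1*B + t) = 3*(B + t) = 3*B + 3*t)
U(Y) = 0 (U(Y) = 3*4 + 3*(-4) = 12 - 12 = 0)
374 - U(-5) = 374 - 1*0 = 374 + 0 = 374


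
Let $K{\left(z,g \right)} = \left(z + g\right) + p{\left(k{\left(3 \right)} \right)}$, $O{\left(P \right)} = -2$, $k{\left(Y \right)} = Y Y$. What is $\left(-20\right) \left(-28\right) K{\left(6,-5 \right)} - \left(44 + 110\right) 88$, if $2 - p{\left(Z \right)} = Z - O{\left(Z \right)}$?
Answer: $-18032$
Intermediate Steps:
$k{\left(Y \right)} = Y^{2}$
$p{\left(Z \right)} = - Z$ ($p{\left(Z \right)} = 2 - \left(Z - -2\right) = 2 - \left(Z + 2\right) = 2 - \left(2 + Z\right) = - Z$)
$K{\left(z,g \right)} = -9 + g + z$ ($K{\left(z,g \right)} = \left(z + g\right) - 3^{2} = \left(g + z\right) - 9 = -9 + g + z$)
$\left(-20\right) \left(-28\right) K{\left(6,-5 \right)} - \left(44 + 110\right) 88 = \left(-20\right) \left(-28\right) \left(-9 - 5 + 6\right) - \left(44 + 110\right) 88 = 560 \left(-8\right) - 154 \cdot 88 = -4480 - 13552 = -18032$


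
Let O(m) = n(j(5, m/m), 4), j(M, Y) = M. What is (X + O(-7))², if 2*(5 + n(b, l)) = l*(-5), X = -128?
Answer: 20449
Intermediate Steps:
n(b, l) = -5 - 5*l/2 (n(b, l) = -5 + (l*(-5))/2 = -5 + (-5*l)/2 = -5 - 5*l/2)
O(m) = -15 (O(m) = -5 - 5/2*4 = -5 - 10 = -15)
(X + O(-7))² = (-128 - 15)² = (-143)² = 20449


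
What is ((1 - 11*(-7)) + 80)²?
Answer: 24964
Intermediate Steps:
((1 - 11*(-7)) + 80)² = ((1 + 77) + 80)² = (78 + 80)² = 158² = 24964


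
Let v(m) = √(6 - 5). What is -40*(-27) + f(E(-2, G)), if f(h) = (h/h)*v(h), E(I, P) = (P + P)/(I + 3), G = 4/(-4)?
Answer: 1081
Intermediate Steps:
v(m) = 1 (v(m) = √1 = 1)
G = -1 (G = 4*(-¼) = -1)
E(I, P) = 2*P/(3 + I) (E(I, P) = (2*P)/(3 + I) = 2*P/(3 + I))
f(h) = 1 (f(h) = (h/h)*1 = 1*1 = 1)
-40*(-27) + f(E(-2, G)) = -40*(-27) + 1 = 1080 + 1 = 1081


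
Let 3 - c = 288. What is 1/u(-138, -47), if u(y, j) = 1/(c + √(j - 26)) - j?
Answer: 3820721/179560493 + I*√73/179560493 ≈ 0.021278 + 4.7583e-8*I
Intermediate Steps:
c = -285 (c = 3 - 1*288 = 3 - 288 = -285)
u(y, j) = 1/(-285 + √(-26 + j)) - j (u(y, j) = 1/(-285 + √(j - 26)) - j = 1/(-285 + √(-26 + j)) - j)
1/u(-138, -47) = 1/((1 + 285*(-47) - 1*(-47)*√(-26 - 47))/(-285 + √(-26 - 47))) = 1/((1 - 13395 - 1*(-47)*√(-73))/(-285 + √(-73))) = 1/((1 - 13395 - 1*(-47)*I*√73)/(-285 + I*√73)) = 1/((1 - 13395 + 47*I*√73)/(-285 + I*√73)) = 1/((-13394 + 47*I*√73)/(-285 + I*√73)) = (-285 + I*√73)/(-13394 + 47*I*√73)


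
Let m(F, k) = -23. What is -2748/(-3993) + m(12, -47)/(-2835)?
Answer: 2627473/3773385 ≈ 0.69632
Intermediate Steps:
-2748/(-3993) + m(12, -47)/(-2835) = -2748/(-3993) - 23/(-2835) = -2748*(-1/3993) - 23*(-1/2835) = 916/1331 + 23/2835 = 2627473/3773385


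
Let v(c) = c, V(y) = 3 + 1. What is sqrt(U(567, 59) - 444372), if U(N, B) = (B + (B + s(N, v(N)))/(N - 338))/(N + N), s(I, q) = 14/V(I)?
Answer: I*sqrt(369963338620911)/28854 ≈ 666.61*I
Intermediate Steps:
V(y) = 4
s(I, q) = 7/2 (s(I, q) = 14/4 = 14*(1/4) = 7/2)
U(N, B) = (B + (7/2 + B)/(-338 + N))/(2*N) (U(N, B) = (B + (B + 7/2)/(N - 338))/(N + N) = (B + (7/2 + B)/(-338 + N))/((2*N)) = (B + (7/2 + B)/(-338 + N))*(1/(2*N)) = (B + (7/2 + B)/(-338 + N))/(2*N))
sqrt(U(567, 59) - 444372) = sqrt((1/4)*(7 - 674*59 + 2*59*567)/(567*(-338 + 567)) - 444372) = sqrt((1/4)*(1/567)*(7 - 39766 + 66906)/229 - 444372) = sqrt((1/4)*(1/567)*(1/229)*27147 - 444372) = sqrt(9049/173124 - 444372) = sqrt(-76931449079/173124) = I*sqrt(369963338620911)/28854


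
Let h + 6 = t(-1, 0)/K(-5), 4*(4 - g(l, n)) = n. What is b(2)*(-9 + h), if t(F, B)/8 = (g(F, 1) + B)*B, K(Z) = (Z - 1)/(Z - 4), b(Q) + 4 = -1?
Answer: 75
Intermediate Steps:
b(Q) = -5 (b(Q) = -4 - 1 = -5)
g(l, n) = 4 - n/4
K(Z) = (-1 + Z)/(-4 + Z)
t(F, B) = 8*B*(15/4 + B) (t(F, B) = 8*(((4 - ¼*1) + B)*B) = 8*(((4 - ¼) + B)*B) = 8*((15/4 + B)*B) = 8*(B*(15/4 + B)) = 8*B*(15/4 + B))
h = -6 (h = -6 + (2*0*(15 + 4*0))/(((-1 - 5)/(-4 - 5))) = -6 + (2*0*(15 + 0))/((-6/(-9))) = -6 + (2*0*15)/((-⅑*(-6))) = -6 + 0/(⅔) = -6 + 0*(3/2) = -6 + 0 = -6)
b(2)*(-9 + h) = -5*(-9 - 6) = -5*(-15) = 75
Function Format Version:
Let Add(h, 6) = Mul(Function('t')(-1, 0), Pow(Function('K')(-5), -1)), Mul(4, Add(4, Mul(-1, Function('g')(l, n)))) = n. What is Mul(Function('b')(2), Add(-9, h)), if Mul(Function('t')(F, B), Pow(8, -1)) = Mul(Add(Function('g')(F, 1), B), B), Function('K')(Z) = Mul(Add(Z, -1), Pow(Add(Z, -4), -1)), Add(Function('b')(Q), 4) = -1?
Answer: 75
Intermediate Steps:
Function('b')(Q) = -5 (Function('b')(Q) = Add(-4, -1) = -5)
Function('g')(l, n) = Add(4, Mul(Rational(-1, 4), n))
Function('K')(Z) = Mul(Pow(Add(-4, Z), -1), Add(-1, Z)) (Function('K')(Z) = Mul(Add(-1, Z), Pow(Add(-4, Z), -1)) = Mul(Pow(Add(-4, Z), -1), Add(-1, Z)))
Function('t')(F, B) = Mul(8, B, Add(Rational(15, 4), B)) (Function('t')(F, B) = Mul(8, Mul(Add(Add(4, Mul(Rational(-1, 4), 1)), B), B)) = Mul(8, Mul(Add(Add(4, Rational(-1, 4)), B), B)) = Mul(8, Mul(Add(Rational(15, 4), B), B)) = Mul(8, Mul(B, Add(Rational(15, 4), B))) = Mul(8, B, Add(Rational(15, 4), B)))
h = -6 (h = Add(-6, Mul(Mul(2, 0, Add(15, Mul(4, 0))), Pow(Mul(Pow(Add(-4, -5), -1), Add(-1, -5)), -1))) = Add(-6, Mul(Mul(2, 0, Add(15, 0)), Pow(Mul(Pow(-9, -1), -6), -1))) = Add(-6, Mul(Mul(2, 0, 15), Pow(Mul(Rational(-1, 9), -6), -1))) = Add(-6, Mul(0, Pow(Rational(2, 3), -1))) = Add(-6, Mul(0, Rational(3, 2))) = Add(-6, 0) = -6)
Mul(Function('b')(2), Add(-9, h)) = Mul(-5, Add(-9, -6)) = Mul(-5, -15) = 75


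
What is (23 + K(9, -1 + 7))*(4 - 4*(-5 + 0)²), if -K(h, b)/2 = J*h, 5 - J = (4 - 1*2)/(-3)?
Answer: 7584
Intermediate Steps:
J = 17/3 (J = 5 - (4 - 1*2)/(-3) = 5 - (4 - 2)*(-1)/3 = 5 - 2*(-1)/3 = 5 - 1*(-⅔) = 5 + ⅔ = 17/3 ≈ 5.6667)
K(h, b) = -34*h/3
(23 + K(9, -1 + 7))*(4 - 4*(-5 + 0)²) = (23 - 34/3*9)*(4 - 4*(-5 + 0)²) = (23 - 102)*(4 - 4*(-5)²) = -79*(4 - 4*25) = -79*(4 - 100) = -79*(-96) = 7584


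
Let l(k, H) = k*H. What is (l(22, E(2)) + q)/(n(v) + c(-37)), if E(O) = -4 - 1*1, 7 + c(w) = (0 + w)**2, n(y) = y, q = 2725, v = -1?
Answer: 2615/1361 ≈ 1.9214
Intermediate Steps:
c(w) = -7 + w**2 (c(w) = -7 + (0 + w)**2 = -7 + w**2)
E(O) = -5 (E(O) = -4 - 1 = -5)
l(k, H) = H*k
(l(22, E(2)) + q)/(n(v) + c(-37)) = (-5*22 + 2725)/(-1 + (-7 + (-37)**2)) = (-110 + 2725)/(-1 + (-7 + 1369)) = 2615/(-1 + 1362) = 2615/1361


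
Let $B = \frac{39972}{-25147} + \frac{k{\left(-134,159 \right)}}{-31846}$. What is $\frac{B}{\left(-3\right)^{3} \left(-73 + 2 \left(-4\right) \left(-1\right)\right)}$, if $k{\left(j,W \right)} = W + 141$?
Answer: $- \frac{213415402}{234243173385} \approx -0.00091108$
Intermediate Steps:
$k{\left(j,W \right)} = 141 + W$
$B = - \frac{640246206}{400415681}$ ($B = \frac{39972}{-25147} + \frac{141 + 159}{-31846} = 39972 \left(- \frac{1}{25147}\right) + 300 \left(- \frac{1}{31846}\right) = - \frac{39972}{25147} - \frac{150}{15923} = - \frac{640246206}{400415681} \approx -1.599$)
$\frac{B}{\left(-3\right)^{3} \left(-73 + 2 \left(-4\right) \left(-1\right)\right)} = - \frac{640246206}{400415681 \left(-3\right)^{3} \left(-73 + 2 \left(-4\right) \left(-1\right)\right)} = - \frac{640246206}{400415681 \left(- 27 \left(-73 - -8\right)\right)} = - \frac{640246206}{400415681 \left(- 27 \left(-73 + 8\right)\right)} = - \frac{640246206}{400415681 \left(\left(-27\right) \left(-65\right)\right)} = - \frac{640246206}{400415681 \cdot 1755} = \left(- \frac{640246206}{400415681}\right) \frac{1}{1755} = - \frac{213415402}{234243173385}$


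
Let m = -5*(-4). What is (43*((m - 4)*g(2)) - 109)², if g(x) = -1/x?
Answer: 205209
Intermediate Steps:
m = 20
(43*((m - 4)*g(2)) - 109)² = (43*((20 - 4)*(-1/2)) - 109)² = (43*(16*(-1*½)) - 109)² = (43*(16*(-½)) - 109)² = (43*(-8) - 109)² = (-344 - 109)² = (-453)² = 205209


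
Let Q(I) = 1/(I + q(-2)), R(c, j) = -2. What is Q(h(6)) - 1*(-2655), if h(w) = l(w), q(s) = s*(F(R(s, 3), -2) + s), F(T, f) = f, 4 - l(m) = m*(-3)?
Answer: 79651/30 ≈ 2655.0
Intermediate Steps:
l(m) = 4 + 3*m (l(m) = 4 - m*(-3) = 4 - (-3)*m = 4 + 3*m)
q(s) = s*(-2 + s)
h(w) = 4 + 3*w
Q(I) = 1/(8 + I) (Q(I) = 1/(I - 2*(-2 - 2)) = 1/(I - 2*(-4)) = 1/(I + 8) = 1/(8 + I))
Q(h(6)) - 1*(-2655) = 1/(8 + (4 + 3*6)) - 1*(-2655) = 1/(8 + (4 + 18)) + 2655 = 1/(8 + 22) + 2655 = 1/30 + 2655 = 79651/30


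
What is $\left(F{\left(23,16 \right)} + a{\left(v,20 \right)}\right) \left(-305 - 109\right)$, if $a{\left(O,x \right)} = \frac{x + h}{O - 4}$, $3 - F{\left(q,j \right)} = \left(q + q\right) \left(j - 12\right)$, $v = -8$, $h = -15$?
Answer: $\frac{150213}{2} \approx 75107.0$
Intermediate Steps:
$F{\left(q,j \right)} = 3 - 2 q \left(-12 + j\right)$ ($F{\left(q,j \right)} = 3 - \left(q + q\right) \left(j - 12\right) = 3 - 2 q \left(-12 + j\right)$)
$a{\left(O,x \right)} = \frac{-15 + x}{-4 + O}$ ($a{\left(O,x \right)} = \frac{x - 15}{O - 4} = \frac{-15 + x}{-4 + O}$)
$\left(F{\left(23,16 \right)} + a{\left(v,20 \right)}\right) \left(-305 - 109\right) = \left(\left(3 + 24 \cdot 23 - 32 \cdot 23\right) + \frac{-15 + 20}{-4 - 8}\right) \left(-305 - 109\right) = \left(\left(3 + 552 - 736\right) + \frac{1}{-12} \cdot 5\right) \left(-414\right) = \left(-181 - \frac{5}{12}\right) \left(-414\right) = \left(- \frac{2177}{12}\right) \left(-414\right) = \frac{150213}{2}$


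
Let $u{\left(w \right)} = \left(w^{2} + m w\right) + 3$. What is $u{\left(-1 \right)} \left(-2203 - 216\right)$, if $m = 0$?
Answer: $-9676$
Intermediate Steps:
$u{\left(w \right)} = 3 + w^{2}$ ($u{\left(w \right)} = \left(w^{2} + 0 w\right) + 3 = \left(w^{2} + 0\right) + 3 = w^{2} + 3 = 3 + w^{2}$)
$u{\left(-1 \right)} \left(-2203 - 216\right) = \left(3 + \left(-1\right)^{2}\right) \left(-2203 - 216\right) = \left(3 + 1\right) \left(-2419\right) = 4 \left(-2419\right) = -9676$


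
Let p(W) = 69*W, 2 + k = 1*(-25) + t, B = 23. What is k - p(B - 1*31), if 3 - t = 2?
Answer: 526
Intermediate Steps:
t = 1 (t = 3 - 1*2 = 3 - 2 = 1)
k = -26 (k = -2 + (1*(-25) + 1) = -2 + (-25 + 1) = -2 - 24 = -26)
k - p(B - 1*31) = -26 - 69*(23 - 1*31) = -26 - 69*(23 - 31) = -26 - 69*(-8) = -26 - 1*(-552) = -26 + 552 = 526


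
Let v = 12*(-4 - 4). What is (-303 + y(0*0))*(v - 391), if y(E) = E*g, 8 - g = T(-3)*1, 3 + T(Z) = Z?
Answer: 147561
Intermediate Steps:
T(Z) = -3 + Z
g = 14 (g = 8 - (-3 - 3) = 8 - (-6) = 8 - 1*(-6) = 8 + 6 = 14)
v = -96 (v = 12*(-8) = -96)
y(E) = 14*E (y(E) = E*14 = 14*E)
(-303 + y(0*0))*(v - 391) = (-303 + 14*(0*0))*(-96 - 391) = (-303 + 14*0)*(-487) = (-303 + 0)*(-487) = -303*(-487) = 147561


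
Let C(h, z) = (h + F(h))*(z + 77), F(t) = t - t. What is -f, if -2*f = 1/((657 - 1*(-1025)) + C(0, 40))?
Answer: 1/3364 ≈ 0.00029727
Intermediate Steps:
F(t) = 0
C(h, z) = h*(77 + z) (C(h, z) = (h + 0)*(z + 77) = h*(77 + z))
f = -1/3364 (f = -1/(2*((657 - 1*(-1025)) + 0*(77 + 40))) = -1/(2*((657 + 1025) + 0*117)) = -1/(2*(1682 + 0)) = -½/1682 = -½*1/1682 = -1/3364 ≈ -0.00029727)
-f = -1*(-1/3364) = 1/3364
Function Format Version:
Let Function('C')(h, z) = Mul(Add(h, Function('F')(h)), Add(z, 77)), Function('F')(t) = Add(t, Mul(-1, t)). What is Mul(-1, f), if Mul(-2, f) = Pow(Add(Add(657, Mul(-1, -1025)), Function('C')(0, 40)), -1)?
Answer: Rational(1, 3364) ≈ 0.00029727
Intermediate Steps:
Function('F')(t) = 0
Function('C')(h, z) = Mul(h, Add(77, z)) (Function('C')(h, z) = Mul(Add(h, 0), Add(z, 77)) = Mul(h, Add(77, z)))
f = Rational(-1, 3364) (f = Mul(Rational(-1, 2), Pow(Add(Add(657, Mul(-1, -1025)), Mul(0, Add(77, 40))), -1)) = Mul(Rational(-1, 2), Pow(Add(Add(657, 1025), Mul(0, 117)), -1)) = Mul(Rational(-1, 2), Pow(Add(1682, 0), -1)) = Mul(Rational(-1, 2), Pow(1682, -1)) = Mul(Rational(-1, 2), Rational(1, 1682)) = Rational(-1, 3364) ≈ -0.00029727)
Mul(-1, f) = Mul(-1, Rational(-1, 3364)) = Rational(1, 3364)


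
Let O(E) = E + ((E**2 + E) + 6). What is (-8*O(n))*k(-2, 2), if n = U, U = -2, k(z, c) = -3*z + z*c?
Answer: -96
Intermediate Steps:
k(z, c) = -3*z + c*z
n = -2
O(E) = 6 + E**2 + 2*E (O(E) = E + ((E + E**2) + 6) = E + (6 + E + E**2) = 6 + E**2 + 2*E)
(-8*O(n))*k(-2, 2) = (-8*(6 + (-2)**2 + 2*(-2)))*(-2*(-3 + 2)) = (-8*(6 + 4 - 4))*(-2*(-1)) = -8*6*2 = -48*2 = -96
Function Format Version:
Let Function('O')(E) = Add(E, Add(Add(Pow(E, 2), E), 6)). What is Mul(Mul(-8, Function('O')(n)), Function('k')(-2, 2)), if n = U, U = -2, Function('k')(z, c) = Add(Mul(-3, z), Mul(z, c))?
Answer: -96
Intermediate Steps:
Function('k')(z, c) = Add(Mul(-3, z), Mul(c, z))
n = -2
Function('O')(E) = Add(6, Pow(E, 2), Mul(2, E)) (Function('O')(E) = Add(E, Add(Add(E, Pow(E, 2)), 6)) = Add(E, Add(6, E, Pow(E, 2))) = Add(6, Pow(E, 2), Mul(2, E)))
Mul(Mul(-8, Function('O')(n)), Function('k')(-2, 2)) = Mul(Mul(-8, Add(6, Pow(-2, 2), Mul(2, -2))), Mul(-2, Add(-3, 2))) = Mul(Mul(-8, Add(6, 4, -4)), Mul(-2, -1)) = Mul(Mul(-8, 6), 2) = Mul(-48, 2) = -96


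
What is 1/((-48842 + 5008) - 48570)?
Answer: -1/92404 ≈ -1.0822e-5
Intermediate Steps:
1/((-48842 + 5008) - 48570) = 1/(-43834 - 48570) = 1/(-92404) = -1/92404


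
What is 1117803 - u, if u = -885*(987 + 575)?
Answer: 2500173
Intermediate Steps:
u = -1382370 (u = -885*1562 = -1382370)
1117803 - u = 1117803 - 1*(-1382370) = 1117803 + 1382370 = 2500173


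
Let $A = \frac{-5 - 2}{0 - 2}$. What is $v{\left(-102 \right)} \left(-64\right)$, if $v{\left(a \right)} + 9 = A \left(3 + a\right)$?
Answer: $22752$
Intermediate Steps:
$A = \frac{7}{2}$ ($A = - \frac{7}{-2} = \left(-7\right) \left(- \frac{1}{2}\right) = \frac{7}{2} \approx 3.5$)
$v{\left(a \right)} = \frac{3}{2} + \frac{7 a}{2}$ ($v{\left(a \right)} = -9 + \frac{7 \left(3 + a\right)}{2} = -9 + \left(\frac{21}{2} + \frac{7 a}{2}\right) = \frac{3}{2} + \frac{7 a}{2}$)
$v{\left(-102 \right)} \left(-64\right) = \left(\frac{3}{2} + \frac{7}{2} \left(-102\right)\right) \left(-64\right) = \left(\frac{3}{2} - 357\right) \left(-64\right) = \left(- \frac{711}{2}\right) \left(-64\right) = 22752$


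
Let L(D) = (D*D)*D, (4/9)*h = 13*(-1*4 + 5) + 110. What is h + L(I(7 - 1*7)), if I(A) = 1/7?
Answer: 379705/1372 ≈ 276.75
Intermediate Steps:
I(A) = ⅐
h = 1107/4 (h = 9*(13*(-1*4 + 5) + 110)/4 = 9*(13*(-4 + 5) + 110)/4 = 9*(13*1 + 110)/4 = 9*(13 + 110)/4 = (9/4)*123 = 1107/4 ≈ 276.75)
L(D) = D³ (L(D) = D²*D = D³)
h + L(I(7 - 1*7)) = 1107/4 + (⅐)³ = 1107/4 + 1/343 = 379705/1372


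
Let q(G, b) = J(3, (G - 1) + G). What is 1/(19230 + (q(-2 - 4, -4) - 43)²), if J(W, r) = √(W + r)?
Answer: I/(86*√10 + 21069*I) ≈ 4.7455e-5 + 6.1255e-7*I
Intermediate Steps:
q(G, b) = √(2 + 2*G) (q(G, b) = √(3 + ((G - 1) + G)) = √(3 + ((-1 + G) + G)) = √(3 + (-1 + 2*G)) = √(2 + 2*G))
1/(19230 + (q(-2 - 4, -4) - 43)²) = 1/(19230 + (√(2 + 2*(-2 - 4)) - 43)²) = 1/(19230 + (√(2 + 2*(-6)) - 43)²) = 1/(19230 + (√(2 - 12) - 43)²) = 1/(19230 + (√(-10) - 43)²) = 1/(19230 + (I*√10 - 43)²) = 1/(19230 + (-43 + I*√10)²)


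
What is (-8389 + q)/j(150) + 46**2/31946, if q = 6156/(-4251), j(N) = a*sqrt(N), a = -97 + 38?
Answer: 1058/15973 + 2377853*sqrt(6)/501618 ≈ 11.678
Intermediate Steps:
a = -59
j(N) = -59*sqrt(N)
q = -2052/1417 (q = 6156*(-1/4251) = -2052/1417 ≈ -1.4481)
(-8389 + q)/j(150) + 46**2/31946 = (-8389 - 2052/1417)/((-295*sqrt(6))) + 46**2/31946 = -11889265*(-sqrt(6)/1770)/1417 + 2116*(1/31946) = -11889265*(-sqrt(6)/1770)/1417 + 1058/15973 = -(-2377853)*sqrt(6)/501618 + 1058/15973 = 2377853*sqrt(6)/501618 + 1058/15973 = 1058/15973 + 2377853*sqrt(6)/501618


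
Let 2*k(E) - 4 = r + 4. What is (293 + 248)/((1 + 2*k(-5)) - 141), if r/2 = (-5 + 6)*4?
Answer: -541/124 ≈ -4.3629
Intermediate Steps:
r = 8 (r = 2*((-5 + 6)*4) = 2*(1*4) = 2*4 = 8)
k(E) = 8 (k(E) = 2 + (8 + 4)/2 = 2 + (1/2)*12 = 2 + 6 = 8)
(293 + 248)/((1 + 2*k(-5)) - 141) = (293 + 248)/((1 + 2*8) - 141) = 541/((1 + 16) - 141) = 541/(17 - 141) = 541/(-124) = 541*(-1/124) = -541/124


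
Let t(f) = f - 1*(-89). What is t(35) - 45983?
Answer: -45859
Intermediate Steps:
t(f) = 89 + f (t(f) = f + 89 = 89 + f)
t(35) - 45983 = (89 + 35) - 45983 = 124 - 45983 = -45859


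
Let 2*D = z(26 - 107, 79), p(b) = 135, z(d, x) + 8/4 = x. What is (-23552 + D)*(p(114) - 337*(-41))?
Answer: -328060352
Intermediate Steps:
z(d, x) = -2 + x
D = 77/2 (D = (-2 + 79)/2 = (½)*77 = 77/2 ≈ 38.500)
(-23552 + D)*(p(114) - 337*(-41)) = (-23552 + 77/2)*(135 - 337*(-41)) = -47027*(135 + 13817)/2 = -47027/2*13952 = -328060352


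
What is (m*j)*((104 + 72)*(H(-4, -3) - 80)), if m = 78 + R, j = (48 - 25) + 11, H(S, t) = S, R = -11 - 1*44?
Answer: -11561088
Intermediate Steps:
R = -55 (R = -11 - 44 = -55)
j = 34 (j = 23 + 11 = 34)
m = 23 (m = 78 - 55 = 23)
(m*j)*((104 + 72)*(H(-4, -3) - 80)) = (23*34)*((104 + 72)*(-4 - 80)) = 782*(176*(-84)) = 782*(-14784) = -11561088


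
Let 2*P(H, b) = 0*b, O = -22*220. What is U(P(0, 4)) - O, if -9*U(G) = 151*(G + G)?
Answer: 4840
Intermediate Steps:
O = -4840
P(H, b) = 0 (P(H, b) = (0*b)/2 = (1/2)*0 = 0)
U(G) = -302*G/9 (U(G) = -151*(G + G)/9 = -151*2*G/9 = -302*G/9)
U(P(0, 4)) - O = -302/9*0 - 1*(-4840) = 0 + 4840 = 4840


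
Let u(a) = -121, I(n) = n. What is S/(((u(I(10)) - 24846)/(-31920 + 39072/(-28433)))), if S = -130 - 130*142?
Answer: -16872663830880/709886711 ≈ -23768.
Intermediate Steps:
S = -18590 (S = -130 - 18460 = -18590)
S/(((u(I(10)) - 24846)/(-31920 + 39072/(-28433)))) = -18590*(-31920 + 39072/(-28433))/(-121 - 24846) = -18590/((-24967/(-31920 + 39072*(-1/28433)))) = -18590/((-24967/(-31920 - 39072/28433))) = -18590/((-24967/(-907620432/28433))) = -18590/((-24967*(-28433/907620432))) = -18590/709886711/907620432 = -18590*907620432/709886711 = -16872663830880/709886711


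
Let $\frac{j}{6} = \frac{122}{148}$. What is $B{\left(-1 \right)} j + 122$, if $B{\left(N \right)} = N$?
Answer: $\frac{4331}{37} \approx 117.05$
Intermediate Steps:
$j = \frac{183}{37}$ ($j = 6 \cdot \frac{122}{148} = 6 \cdot 122 \cdot \frac{1}{148} = 6 \cdot \frac{61}{74} = \frac{183}{37} \approx 4.9459$)
$B{\left(-1 \right)} j + 122 = \left(-1\right) \frac{183}{37} + 122 = - \frac{183}{37} + 122 = \frac{4331}{37}$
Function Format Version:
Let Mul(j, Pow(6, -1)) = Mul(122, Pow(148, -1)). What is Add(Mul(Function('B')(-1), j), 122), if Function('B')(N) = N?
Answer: Rational(4331, 37) ≈ 117.05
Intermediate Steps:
j = Rational(183, 37) (j = Mul(6, Mul(122, Pow(148, -1))) = Mul(6, Mul(122, Rational(1, 148))) = Mul(6, Rational(61, 74)) = Rational(183, 37) ≈ 4.9459)
Add(Mul(Function('B')(-1), j), 122) = Add(Mul(-1, Rational(183, 37)), 122) = Add(Rational(-183, 37), 122) = Rational(4331, 37)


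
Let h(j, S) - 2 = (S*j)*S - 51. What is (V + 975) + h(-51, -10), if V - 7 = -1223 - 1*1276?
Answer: -6666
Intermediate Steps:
h(j, S) = -49 + j*S² (h(j, S) = 2 + ((S*j)*S - 51) = 2 + (j*S² - 51) = 2 + (-51 + j*S²) = -49 + j*S²)
V = -2492 (V = 7 + (-1223 - 1*1276) = 7 + (-1223 - 1276) = 7 - 2499 = -2492)
(V + 975) + h(-51, -10) = (-2492 + 975) + (-49 - 51*(-10)²) = -1517 + (-49 - 51*100) = -1517 + (-49 - 5100) = -1517 - 5149 = -6666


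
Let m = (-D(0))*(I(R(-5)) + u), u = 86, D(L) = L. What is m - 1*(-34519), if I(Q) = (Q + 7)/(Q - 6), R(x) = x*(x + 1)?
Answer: 34519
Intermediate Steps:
R(x) = x*(1 + x)
I(Q) = (7 + Q)/(-6 + Q)
m = 0 (m = (-1*0)*((7 - 5*(1 - 5))/(-6 - 5*(1 - 5)) + 86) = 0*((7 - 5*(-4))/(-6 - 5*(-4)) + 86) = 0*((7 + 20)/(-6 + 20) + 86) = 0*(27/14 + 86) = 0*(1231/14) = 0)
m - 1*(-34519) = 0 - 1*(-34519) = 0 + 34519 = 34519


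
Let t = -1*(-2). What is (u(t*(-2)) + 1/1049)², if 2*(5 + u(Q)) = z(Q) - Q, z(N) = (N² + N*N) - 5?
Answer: 485364961/4401604 ≈ 110.27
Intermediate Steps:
t = 2
z(N) = -5 + 2*N² (z(N) = (N² + N²) - 5 = 2*N² - 5 = -5 + 2*N²)
u(Q) = -15/2 + Q² - Q/2 (u(Q) = -5 + ((-5 + 2*Q²) - Q)/2 = -5 + (-5 - Q + 2*Q²)/2 = -5 + (-5/2 + Q² - Q/2) = -15/2 + Q² - Q/2)
(u(t*(-2)) + 1/1049)² = ((-15/2 + (2*(-2))² - (-2)) + 1/1049)² = ((-15/2 + (-4)² - ½*(-4)) + 1/1049)² = ((-15/2 + 16 + 2) + 1/1049)² = (21/2 + 1/1049)² = (22031/2098)² = 485364961/4401604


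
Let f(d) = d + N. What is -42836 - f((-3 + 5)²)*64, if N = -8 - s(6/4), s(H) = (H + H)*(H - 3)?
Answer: -42868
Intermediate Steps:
s(H) = 2*H*(-3 + H) (s(H) = (2*H)*(-3 + H) = 2*H*(-3 + H))
N = -7/2 (N = -8 - 2*6/4*(-3 + 6/4) = -8 - 2*6*(¼)*(-3 + 6*(¼)) = -8 - 2*3*(-3 + 3/2)/2 = -8 - 2*3*(-3)/(2*2) = -8 - 1*(-9/2) = -8 + 9/2 = -7/2 ≈ -3.5000)
f(d) = -7/2 + d (f(d) = d - 7/2 = -7/2 + d)
-42836 - f((-3 + 5)²)*64 = -42836 - (-7/2 + (-3 + 5)²)*64 = -42836 - (-7/2 + 2²)*64 = -42836 - (-7/2 + 4)*64 = -42836 - 64/2 = -42836 - 1*32 = -42836 - 32 = -42868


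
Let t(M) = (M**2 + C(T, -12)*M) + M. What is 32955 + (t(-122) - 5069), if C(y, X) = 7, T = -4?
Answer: 41794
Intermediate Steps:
t(M) = M**2 + 8*M (t(M) = (M**2 + 7*M) + M = M**2 + 8*M)
32955 + (t(-122) - 5069) = 32955 + (-122*(8 - 122) - 5069) = 32955 + (-122*(-114) - 5069) = 32955 + (13908 - 5069) = 32955 + 8839 = 41794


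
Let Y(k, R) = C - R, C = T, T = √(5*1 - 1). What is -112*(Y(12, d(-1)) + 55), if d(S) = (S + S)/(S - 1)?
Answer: -6272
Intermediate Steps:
d(S) = 2*S/(-1 + S) (d(S) = (2*S)/(-1 + S) = 2*S/(-1 + S))
T = 2 (T = √(5 - 1) = √4 = 2)
C = 2
Y(k, R) = 2 - R
-112*(Y(12, d(-1)) + 55) = -112*((2 - 2*(-1)/(-1 - 1)) + 55) = -112*((2 - 2*(-1)/(-2)) + 55) = -112*((2 - 2*(-1)*(-1)/2) + 55) = -112*((2 - 1*1) + 55) = -112*((2 - 1) + 55) = -112*(1 + 55) = -112*56 = -6272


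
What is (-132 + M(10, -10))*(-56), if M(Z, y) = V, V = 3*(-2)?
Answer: 7728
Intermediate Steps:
V = -6
M(Z, y) = -6
(-132 + M(10, -10))*(-56) = (-132 - 6)*(-56) = -138*(-56) = 7728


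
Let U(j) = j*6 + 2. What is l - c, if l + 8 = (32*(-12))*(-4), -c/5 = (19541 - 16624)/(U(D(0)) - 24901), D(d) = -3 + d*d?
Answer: 38058591/24917 ≈ 1527.4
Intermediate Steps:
D(d) = -3 + d²
U(j) = 2 + 6*j (U(j) = 6*j + 2 = 2 + 6*j)
c = 14585/24917 (c = -5*(19541 - 16624)/((2 + 6*(-3 + 0²)) - 24901) = -14585/((2 + 6*(-3 + 0)) - 24901) = -14585/((2 + 6*(-3)) - 24901) = -14585/((2 - 18) - 24901) = -14585/(-16 - 24901) = -14585/(-24917) = -14585*(-1)/24917 = -5*(-2917/24917) = 14585/24917 ≈ 0.58534)
l = 1528 (l = -8 + (32*(-12))*(-4) = -8 - 384*(-4) = -8 + 1536 = 1528)
l - c = 1528 - 1*14585/24917 = 1528 - 14585/24917 = 38058591/24917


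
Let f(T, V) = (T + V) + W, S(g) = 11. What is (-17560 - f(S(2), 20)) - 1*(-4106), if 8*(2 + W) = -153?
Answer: -107711/8 ≈ -13464.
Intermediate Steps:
W = -169/8 (W = -2 + (1/8)*(-153) = -2 - 153/8 = -169/8 ≈ -21.125)
f(T, V) = -169/8 + T + V (f(T, V) = (T + V) - 169/8 = -169/8 + T + V)
(-17560 - f(S(2), 20)) - 1*(-4106) = (-17560 - (-169/8 + 11 + 20)) - 1*(-4106) = (-17560 - 1*79/8) + 4106 = (-17560 - 79/8) + 4106 = -140559/8 + 4106 = -107711/8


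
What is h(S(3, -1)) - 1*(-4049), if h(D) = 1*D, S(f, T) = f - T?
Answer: 4053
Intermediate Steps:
h(D) = D
h(S(3, -1)) - 1*(-4049) = (3 - 1*(-1)) - 1*(-4049) = (3 + 1) + 4049 = 4 + 4049 = 4053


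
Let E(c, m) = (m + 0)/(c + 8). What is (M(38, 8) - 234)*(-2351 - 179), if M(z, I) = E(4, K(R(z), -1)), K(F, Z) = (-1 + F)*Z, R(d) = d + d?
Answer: 1215665/2 ≈ 6.0783e+5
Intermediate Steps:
R(d) = 2*d
K(F, Z) = Z*(-1 + F)
E(c, m) = m/(8 + c)
M(z, I) = 1/12 - z/6 (M(z, I) = (-(-1 + 2*z))/(8 + 4) = (1 - 2*z)/12 = (1 - 2*z)*(1/12) = 1/12 - z/6)
(M(38, 8) - 234)*(-2351 - 179) = ((1/12 - ⅙*38) - 234)*(-2351 - 179) = ((1/12 - 19/3) - 234)*(-2530) = (-25/4 - 234)*(-2530) = -961/4*(-2530) = 1215665/2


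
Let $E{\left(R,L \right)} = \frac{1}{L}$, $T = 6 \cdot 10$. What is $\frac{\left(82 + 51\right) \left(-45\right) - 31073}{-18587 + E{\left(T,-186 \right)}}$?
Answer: $\frac{6892788}{3457183} \approx 1.9938$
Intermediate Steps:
$T = 60$
$\frac{\left(82 + 51\right) \left(-45\right) - 31073}{-18587 + E{\left(T,-186 \right)}} = \frac{\left(82 + 51\right) \left(-45\right) - 31073}{-18587 + \frac{1}{-186}} = \frac{133 \left(-45\right) - 31073}{-18587 - \frac{1}{186}} = \frac{-5985 - 31073}{- \frac{3457183}{186}} = \left(-37058\right) \left(- \frac{186}{3457183}\right) = \frac{6892788}{3457183}$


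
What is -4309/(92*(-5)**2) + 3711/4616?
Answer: -2838761/2654200 ≈ -1.0695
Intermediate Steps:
-4309/(92*(-5)**2) + 3711/4616 = -4309/(92*25) + 3711*(1/4616) = -4309/2300 + 3711/4616 = -2838761/2654200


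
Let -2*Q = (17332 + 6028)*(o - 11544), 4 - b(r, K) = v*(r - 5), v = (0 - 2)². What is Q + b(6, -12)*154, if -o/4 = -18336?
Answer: -721824000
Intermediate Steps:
v = 4 (v = (-2)² = 4)
o = 73344 (o = -4*(-18336) = 73344)
b(r, K) = 24 - 4*r (b(r, K) = 4 - 4*(r - 5) = 4 - 4*(-5 + r) = 4 - (-20 + 4*r) = 4 + (20 - 4*r) = 24 - 4*r)
Q = -721824000 (Q = -(17332 + 6028)*(73344 - 11544)/2 = -11680*61800 = -½*1443648000 = -721824000)
Q + b(6, -12)*154 = -721824000 + (24 - 4*6)*154 = -721824000 + (24 - 24)*154 = -721824000 + 0*154 = -721824000 + 0 = -721824000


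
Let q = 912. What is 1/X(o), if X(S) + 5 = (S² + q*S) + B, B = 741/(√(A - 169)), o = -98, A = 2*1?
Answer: -13322759/1062850293824 + 741*I*√167/1062850293824 ≈ -1.2535e-5 + 9.0096e-9*I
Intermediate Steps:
A = 2
B = -741*I*√167/167 (B = 741/(√(2 - 169)) = 741/(√(-167)) = 741/((I*√167)) = 741*(-I*√167/167) = -741*I*√167/167 ≈ -57.34*I)
X(S) = -5 + S² + 912*S - 741*I*√167/167 (X(S) = -5 + ((S² + 912*S) - 741*I*√167/167) = -5 + (S² + 912*S - 741*I*√167/167) = -5 + S² + 912*S - 741*I*√167/167)
1/X(o) = 1/(-5 + (-98)² + 912*(-98) - 741*I*√167/167) = 1/(-5 + 9604 - 89376 - 741*I*√167/167) = 1/(-79777 - 741*I*√167/167)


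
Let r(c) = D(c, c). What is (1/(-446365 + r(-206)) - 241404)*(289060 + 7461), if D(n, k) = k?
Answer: -31966157500141885/446571 ≈ -7.1581e+10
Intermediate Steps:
r(c) = c
(1/(-446365 + r(-206)) - 241404)*(289060 + 7461) = (1/(-446365 - 206) - 241404)*(289060 + 7461) = (1/(-446571) - 241404)*296521 = (-1/446571 - 241404)*296521 = -107804025685/446571*296521 = -31966157500141885/446571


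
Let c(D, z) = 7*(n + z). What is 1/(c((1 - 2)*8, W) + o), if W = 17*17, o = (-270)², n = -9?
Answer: 1/74860 ≈ 1.3358e-5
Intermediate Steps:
o = 72900
W = 289
c(D, z) = -63 + 7*z (c(D, z) = 7*(-9 + z) = -63 + 7*z)
1/(c((1 - 2)*8, W) + o) = 1/((-63 + 7*289) + 72900) = 1/((-63 + 2023) + 72900) = 1/(1960 + 72900) = 1/74860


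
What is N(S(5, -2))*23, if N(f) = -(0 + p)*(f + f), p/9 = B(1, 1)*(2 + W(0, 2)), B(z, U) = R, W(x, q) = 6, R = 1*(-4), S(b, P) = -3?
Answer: -39744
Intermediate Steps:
R = -4
B(z, U) = -4
p = -288 (p = 9*(-4*(2 + 6)) = 9*(-4*8) = 9*(-32) = -288)
N(f) = 576*f (N(f) = -(0 - 288)*(f + f) = -(-288)*2*f = -(-576)*f = 576*f)
N(S(5, -2))*23 = (576*(-3))*23 = -1728*23 = -39744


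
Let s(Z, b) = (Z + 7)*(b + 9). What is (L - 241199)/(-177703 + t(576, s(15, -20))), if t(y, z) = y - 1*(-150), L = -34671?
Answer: 275870/176977 ≈ 1.5588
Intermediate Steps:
s(Z, b) = (7 + Z)*(9 + b)
t(y, z) = 150 + y (t(y, z) = y + 150 = 150 + y)
(L - 241199)/(-177703 + t(576, s(15, -20))) = (-34671 - 241199)/(-177703 + (150 + 576)) = -275870/(-177703 + 726) = -275870/(-176977) = -275870*(-1/176977) = 275870/176977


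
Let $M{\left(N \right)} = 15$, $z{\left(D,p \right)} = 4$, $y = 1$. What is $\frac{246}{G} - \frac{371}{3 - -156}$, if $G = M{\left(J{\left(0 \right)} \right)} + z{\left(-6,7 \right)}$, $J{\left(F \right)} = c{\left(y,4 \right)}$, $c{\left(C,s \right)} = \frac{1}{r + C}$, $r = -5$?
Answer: $\frac{605}{57} \approx 10.614$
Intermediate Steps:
$c{\left(C,s \right)} = \frac{1}{-5 + C}$
$J{\left(F \right)} = - \frac{1}{4}$ ($J{\left(F \right)} = \frac{1}{-5 + 1} = \frac{1}{-4} = - \frac{1}{4}$)
$G = 19$ ($G = 15 + 4 = 19$)
$\frac{246}{G} - \frac{371}{3 - -156} = \frac{246}{19} - \frac{371}{3 - -156} = 246 \cdot \frac{1}{19} - \frac{371}{3 + 156} = \frac{246}{19} - \frac{371}{159} = \frac{246}{19} - \frac{7}{3} = \frac{605}{57}$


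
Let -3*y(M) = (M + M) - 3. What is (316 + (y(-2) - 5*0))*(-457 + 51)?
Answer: -387730/3 ≈ -1.2924e+5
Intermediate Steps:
y(M) = 1 - 2*M/3 (y(M) = -((M + M) - 3)/3 = -(2*M - 3)/3 = -(-3 + 2*M)/3 = 1 - 2*M/3)
(316 + (y(-2) - 5*0))*(-457 + 51) = (316 + ((1 - 2/3*(-2)) - 5*0))*(-457 + 51) = (316 + ((1 + 4/3) + 0))*(-406) = (316 + (7/3 + 0))*(-406) = (316 + 7/3)*(-406) = (955/3)*(-406) = -387730/3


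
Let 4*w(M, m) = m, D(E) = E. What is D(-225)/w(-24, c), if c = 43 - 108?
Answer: 180/13 ≈ 13.846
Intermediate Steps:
c = -65
w(M, m) = m/4
D(-225)/w(-24, c) = -225/((¼)*(-65)) = -225/(-65/4) = -225*(-4/65) = 180/13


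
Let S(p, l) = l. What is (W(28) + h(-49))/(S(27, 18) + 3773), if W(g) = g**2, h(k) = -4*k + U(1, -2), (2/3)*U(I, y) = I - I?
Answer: 980/3791 ≈ 0.25851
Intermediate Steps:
U(I, y) = 0 (U(I, y) = 3*(I - I)/2 = (3/2)*0 = 0)
h(k) = -4*k (h(k) = -4*k + 0 = -4*k)
(W(28) + h(-49))/(S(27, 18) + 3773) = (28**2 - 4*(-49))/(18 + 3773) = (784 + 196)/3791 = 980*(1/3791) = 980/3791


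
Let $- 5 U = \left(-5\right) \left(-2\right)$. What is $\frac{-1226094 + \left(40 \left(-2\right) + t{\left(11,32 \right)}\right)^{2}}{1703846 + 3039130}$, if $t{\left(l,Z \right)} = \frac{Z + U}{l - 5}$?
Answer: $- \frac{406823}{1580992} \approx -0.25732$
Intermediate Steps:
$U = -2$ ($U = - \frac{\left(-5\right) \left(-2\right)}{5} = \left(- \frac{1}{5}\right) 10 = -2$)
$t{\left(l,Z \right)} = \frac{-2 + Z}{-5 + l}$ ($t{\left(l,Z \right)} = \frac{Z - 2}{l - 5} = \frac{-2 + Z}{-5 + l}$)
$\frac{-1226094 + \left(40 \left(-2\right) + t{\left(11,32 \right)}\right)^{2}}{1703846 + 3039130} = \frac{-1226094 + \left(40 \left(-2\right) + \frac{-2 + 32}{-5 + 11}\right)^{2}}{1703846 + 3039130} = \frac{-1226094 + \left(-80 + \frac{1}{6} \cdot 30\right)^{2}}{4742976} = \left(-1226094 + \left(-80 + \frac{1}{6} \cdot 30\right)^{2}\right) \frac{1}{4742976} = \left(-1226094 + \left(-80 + 5\right)^{2}\right) \frac{1}{4742976} = \left(-1226094 + \left(-75\right)^{2}\right) \frac{1}{4742976} = \left(-1226094 + 5625\right) \frac{1}{4742976} = \left(-1220469\right) \frac{1}{4742976} = - \frac{406823}{1580992}$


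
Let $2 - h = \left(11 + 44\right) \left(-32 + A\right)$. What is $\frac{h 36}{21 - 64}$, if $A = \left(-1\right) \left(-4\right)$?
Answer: $- \frac{55512}{43} \approx -1291.0$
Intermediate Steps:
$A = 4$
$h = 1542$ ($h = 2 - \left(11 + 44\right) \left(-32 + 4\right) = 2 - 55 \left(-28\right) = 2 - -1540 = 2 + 1540 = 1542$)
$\frac{h 36}{21 - 64} = \frac{1542 \cdot 36}{21 - 64} = \frac{55512}{-43} = 55512 \left(- \frac{1}{43}\right) = - \frac{55512}{43}$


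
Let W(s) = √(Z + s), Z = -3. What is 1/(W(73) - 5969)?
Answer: -5969/35628891 - √70/35628891 ≈ -0.00016777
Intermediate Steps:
W(s) = √(-3 + s)
1/(W(73) - 5969) = 1/(√(-3 + 73) - 5969) = 1/(√70 - 5969) = 1/(-5969 + √70)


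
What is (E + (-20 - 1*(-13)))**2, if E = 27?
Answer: 400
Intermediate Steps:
(E + (-20 - 1*(-13)))**2 = (27 + (-20 - 1*(-13)))**2 = (27 + (-20 + 13))**2 = (27 - 7)**2 = 20**2 = 400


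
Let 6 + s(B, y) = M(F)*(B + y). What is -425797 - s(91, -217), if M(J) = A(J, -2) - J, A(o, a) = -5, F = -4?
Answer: -425917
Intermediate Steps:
M(J) = -5 - J
s(B, y) = -6 - B - y (s(B, y) = -6 + (-5 - 1*(-4))*(B + y) = -6 + (-5 + 4)*(B + y) = -6 - (B + y) = -6 + (-B - y) = -6 - B - y)
-425797 - s(91, -217) = -425797 - (-6 - 1*91 - 1*(-217)) = -425797 - (-6 - 91 + 217) = -425797 - 1*120 = -425797 - 120 = -425917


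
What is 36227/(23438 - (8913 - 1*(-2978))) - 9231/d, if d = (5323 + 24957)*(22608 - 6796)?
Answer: 17344923100363/5528557645920 ≈ 3.1373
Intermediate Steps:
d = 478787360 (d = 30280*15812 = 478787360)
36227/(23438 - (8913 - 1*(-2978))) - 9231/d = 36227/(23438 - (8913 - 1*(-2978))) - 9231/478787360 = 36227/(23438 - (8913 + 2978)) - 9231*1/478787360 = 36227/(23438 - 1*11891) - 9231/478787360 = 36227/(23438 - 11891) - 9231/478787360 = 36227/11547 - 9231/478787360 = 17344923100363/5528557645920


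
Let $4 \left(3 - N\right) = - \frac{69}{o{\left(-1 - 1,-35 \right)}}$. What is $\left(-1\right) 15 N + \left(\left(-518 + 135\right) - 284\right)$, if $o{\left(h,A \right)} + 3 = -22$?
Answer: $- \frac{14033}{20} \approx -701.65$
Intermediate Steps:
$o{\left(h,A \right)} = -25$ ($o{\left(h,A \right)} = -3 - 22 = -25$)
$N = \frac{231}{100}$ ($N = 3 - \frac{\left(-69\right) \frac{1}{-25}}{4} = 3 - \frac{\left(-69\right) \left(- \frac{1}{25}\right)}{4} = 3 - \frac{69}{100} = \frac{231}{100} \approx 2.31$)
$\left(-1\right) 15 N + \left(\left(-518 + 135\right) - 284\right) = \left(-1\right) 15 \cdot \frac{231}{100} + \left(\left(-518 + 135\right) - 284\right) = \left(-15\right) \frac{231}{100} - 667 = - \frac{693}{20} - 667 = - \frac{14033}{20}$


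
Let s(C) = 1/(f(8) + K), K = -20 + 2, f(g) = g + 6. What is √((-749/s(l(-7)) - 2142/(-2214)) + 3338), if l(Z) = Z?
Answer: √95841723/123 ≈ 79.593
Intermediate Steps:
f(g) = 6 + g
K = -18
s(C) = -¼ (s(C) = 1/((6 + 8) - 18) = 1/(14 - 18) = 1/(-4) = -¼)
√((-749/s(l(-7)) - 2142/(-2214)) + 3338) = √((-749/(-¼) - 2142/(-2214)) + 3338) = √((-749*(-4) - 2142*(-1/2214)) + 3338) = √((2996 + 119/123) + 3338) = √(368627/123 + 3338) = √(779201/123) = √95841723/123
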